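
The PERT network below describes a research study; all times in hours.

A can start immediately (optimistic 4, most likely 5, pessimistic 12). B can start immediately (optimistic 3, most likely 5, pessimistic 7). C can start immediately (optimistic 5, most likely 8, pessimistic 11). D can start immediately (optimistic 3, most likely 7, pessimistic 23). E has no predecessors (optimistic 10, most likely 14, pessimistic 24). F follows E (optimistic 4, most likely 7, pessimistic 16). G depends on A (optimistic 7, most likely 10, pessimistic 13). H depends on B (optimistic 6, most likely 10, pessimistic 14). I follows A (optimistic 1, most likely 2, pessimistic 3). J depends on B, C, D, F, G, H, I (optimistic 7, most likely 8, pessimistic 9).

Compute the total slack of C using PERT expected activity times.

te_A = (4 + 4·5 + 12)/6 = 36/6 = 6
te_B = (3 + 4·5 + 7)/6 = 30/6 = 5
te_C = (5 + 4·8 + 11)/6 = 48/6 = 8
te_D = (3 + 4·7 + 23)/6 = 54/6 = 9
te_E = (10 + 4·14 + 24)/6 = 90/6 = 15
te_F = (4 + 4·7 + 16)/6 = 48/6 = 8
te_G = (7 + 4·10 + 13)/6 = 60/6 = 10
te_H = (6 + 4·10 + 14)/6 = 60/6 = 10
te_I = (1 + 4·2 + 3)/6 = 12/6 = 2
te_J = (7 + 4·8 + 9)/6 = 48/6 = 8

Forward pass:
ES_A = 0; EF_A = 6
ES_B = 0; EF_B = 5
ES_C = 0; EF_C = 8
ES_D = 0; EF_D = 9
ES_E = 0; EF_E = 15
ES_F = 15; EF_F = 15+8 = 23
ES_G = 6; EF_G = 6+10 = 16
ES_H = 5; EF_H = 5+10 = 15
ES_I = 6; EF_I = 6+2 = 8
ES_J = max(EF_B=5, EF_C=8, EF_D=9, EF_F=23, EF_G=16, EF_H=15, EF_I=8) = 23; EF_J = 23+8 = 31
Expected project duration μ = 31 hours. Critical path: E → F → J.

Backward pass:
LF_J = 31; LS_J = 31−8 = 23
LF_I = LS_J = 23; LS_I = 23−2 = 21
LF_H = LS_J = 23; LS_H = 23−10 = 13
LF_G = LS_J = 23; LS_G = 23−10 = 13
LF_F = LS_J = 23; LS_F = 23−8 = 15
LF_E = LS_F = 15; LS_E = 15−15 = 0
LF_D = LS_J = 23; LS_D = 23−9 = 14
LF_C = LS_J = 23; LS_C = 23−8 = 15
LF_B = min(LS_H=13, LS_J=23) = 13; LS_B = 13−5 = 8
LF_A = min(LS_G=13, LS_I=21) = 13; LS_A = 13−6 = 7
Slack_C = LS_C − ES_C = 15 − 0 = 15

15 hours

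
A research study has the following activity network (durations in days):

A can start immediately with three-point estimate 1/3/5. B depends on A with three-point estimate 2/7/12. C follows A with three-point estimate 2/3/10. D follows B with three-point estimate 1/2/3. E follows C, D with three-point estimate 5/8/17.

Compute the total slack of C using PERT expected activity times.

5 days

te_A = (1 + 4·3 + 5)/6 = 18/6 = 3
te_B = (2 + 4·7 + 12)/6 = 42/6 = 7
te_C = (2 + 4·3 + 10)/6 = 24/6 = 4
te_D = (1 + 4·2 + 3)/6 = 12/6 = 2
te_E = (5 + 4·8 + 17)/6 = 54/6 = 9

Forward pass:
ES_A = 0; EF_A = 3
ES_B = 3; EF_B = 3+7 = 10
ES_C = 3; EF_C = 3+4 = 7
ES_D = 10; EF_D = 10+2 = 12
ES_E = max(EF_C=7, EF_D=12) = 12; EF_E = 12+9 = 21
Expected project duration μ = 21 days. Critical path: A → B → D → E.

Backward pass:
LF_E = 21; LS_E = 21−9 = 12
LF_D = LS_E = 12; LS_D = 12−2 = 10
LF_C = LS_E = 12; LS_C = 12−4 = 8
LF_B = LS_D = 10; LS_B = 10−7 = 3
LF_A = min(LS_B=3, LS_C=8) = 3; LS_A = 3−3 = 0
Slack_C = LS_C − ES_C = 8 − 3 = 5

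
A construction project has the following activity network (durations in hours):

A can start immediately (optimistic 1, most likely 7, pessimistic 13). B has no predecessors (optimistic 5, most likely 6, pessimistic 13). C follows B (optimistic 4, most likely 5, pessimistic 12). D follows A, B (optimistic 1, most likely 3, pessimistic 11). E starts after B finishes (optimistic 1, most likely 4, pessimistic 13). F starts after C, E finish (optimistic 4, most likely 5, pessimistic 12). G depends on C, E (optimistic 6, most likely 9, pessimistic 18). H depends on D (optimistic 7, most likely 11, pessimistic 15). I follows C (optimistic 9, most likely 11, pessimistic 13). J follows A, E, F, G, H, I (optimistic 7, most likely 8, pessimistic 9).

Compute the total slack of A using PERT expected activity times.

te_A = (1 + 4·7 + 13)/6 = 42/6 = 7
te_B = (5 + 4·6 + 13)/6 = 42/6 = 7
te_C = (4 + 4·5 + 12)/6 = 36/6 = 6
te_D = (1 + 4·3 + 11)/6 = 24/6 = 4
te_E = (1 + 4·4 + 13)/6 = 30/6 = 5
te_F = (4 + 4·5 + 12)/6 = 36/6 = 6
te_G = (6 + 4·9 + 18)/6 = 60/6 = 10
te_H = (7 + 4·11 + 15)/6 = 66/6 = 11
te_I = (9 + 4·11 + 13)/6 = 66/6 = 11
te_J = (7 + 4·8 + 9)/6 = 48/6 = 8

Forward pass:
ES_A = 0; EF_A = 7
ES_B = 0; EF_B = 7
ES_C = 7; EF_C = 7+6 = 13
ES_D = max(EF_A=7, EF_B=7) = 7; EF_D = 7+4 = 11
ES_E = 7; EF_E = 7+5 = 12
ES_F = max(EF_C=13, EF_E=12) = 13; EF_F = 13+6 = 19
ES_G = max(EF_C=13, EF_E=12) = 13; EF_G = 13+10 = 23
ES_H = 11; EF_H = 11+11 = 22
ES_I = 13; EF_I = 13+11 = 24
ES_J = max(EF_A=7, EF_E=12, EF_F=19, EF_G=23, EF_H=22, EF_I=24) = 24; EF_J = 24+8 = 32
Expected project duration μ = 32 hours. Critical path: B → C → I → J.

Backward pass:
LF_J = 32; LS_J = 32−8 = 24
LF_I = LS_J = 24; LS_I = 24−11 = 13
LF_H = LS_J = 24; LS_H = 24−11 = 13
LF_G = LS_J = 24; LS_G = 24−10 = 14
LF_F = LS_J = 24; LS_F = 24−6 = 18
LF_E = min(LS_F=18, LS_G=14, LS_J=24) = 14; LS_E = 14−5 = 9
LF_D = LS_H = 13; LS_D = 13−4 = 9
LF_C = min(LS_F=18, LS_G=14, LS_I=13) = 13; LS_C = 13−6 = 7
LF_B = min(LS_C=7, LS_D=9, LS_E=9) = 7; LS_B = 7−7 = 0
LF_A = min(LS_D=9, LS_J=24) = 9; LS_A = 9−7 = 2
Slack_A = LS_A − ES_A = 2 − 0 = 2

2 hours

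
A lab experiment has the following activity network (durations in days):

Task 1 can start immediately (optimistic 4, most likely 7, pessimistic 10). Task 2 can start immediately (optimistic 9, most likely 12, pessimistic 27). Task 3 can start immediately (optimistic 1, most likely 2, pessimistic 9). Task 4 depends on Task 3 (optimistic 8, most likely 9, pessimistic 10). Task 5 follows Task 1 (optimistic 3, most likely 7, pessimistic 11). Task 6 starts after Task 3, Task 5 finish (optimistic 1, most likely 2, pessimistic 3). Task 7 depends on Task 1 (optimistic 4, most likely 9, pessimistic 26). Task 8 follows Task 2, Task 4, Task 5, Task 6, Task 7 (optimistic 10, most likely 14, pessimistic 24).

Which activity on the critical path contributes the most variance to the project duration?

te_Task 1 = (4 + 4·7 + 10)/6 = 42/6 = 7; σ²_Task 1 = ((10−4)/6)² = 1.000
te_Task 2 = (9 + 4·12 + 27)/6 = 84/6 = 14; σ²_Task 2 = ((27−9)/6)² = 9.000
te_Task 3 = (1 + 4·2 + 9)/6 = 18/6 = 3; σ²_Task 3 = ((9−1)/6)² = 1.778
te_Task 4 = (8 + 4·9 + 10)/6 = 54/6 = 9; σ²_Task 4 = ((10−8)/6)² = 0.111
te_Task 5 = (3 + 4·7 + 11)/6 = 42/6 = 7; σ²_Task 5 = ((11−3)/6)² = 1.778
te_Task 6 = (1 + 4·2 + 3)/6 = 12/6 = 2; σ²_Task 6 = ((3−1)/6)² = 0.111
te_Task 7 = (4 + 4·9 + 26)/6 = 66/6 = 11; σ²_Task 7 = ((26−4)/6)² = 13.444
te_Task 8 = (10 + 4·14 + 24)/6 = 90/6 = 15; σ²_Task 8 = ((24−10)/6)² = 5.444

Forward pass:
ES_Task 1 = 0; EF_Task 1 = 7
ES_Task 2 = 0; EF_Task 2 = 14
ES_Task 3 = 0; EF_Task 3 = 3
ES_Task 4 = 3; EF_Task 4 = 3+9 = 12
ES_Task 5 = 7; EF_Task 5 = 7+7 = 14
ES_Task 6 = max(EF_Task 3=3, EF_Task 5=14) = 14; EF_Task 6 = 14+2 = 16
ES_Task 7 = 7; EF_Task 7 = 7+11 = 18
ES_Task 8 = max(EF_Task 2=14, EF_Task 4=12, EF_Task 5=14, EF_Task 6=16, EF_Task 7=18) = 18; EF_Task 8 = 18+15 = 33
Expected project duration μ = 33 days. Critical path: Task 1 → Task 7 → Task 8.

Variances on critical path: σ²_Task 1=1.000, σ²_Task 7=13.444, σ²_Task 8=5.444.
Largest is σ²_Task 7 = 13.444.

Task 7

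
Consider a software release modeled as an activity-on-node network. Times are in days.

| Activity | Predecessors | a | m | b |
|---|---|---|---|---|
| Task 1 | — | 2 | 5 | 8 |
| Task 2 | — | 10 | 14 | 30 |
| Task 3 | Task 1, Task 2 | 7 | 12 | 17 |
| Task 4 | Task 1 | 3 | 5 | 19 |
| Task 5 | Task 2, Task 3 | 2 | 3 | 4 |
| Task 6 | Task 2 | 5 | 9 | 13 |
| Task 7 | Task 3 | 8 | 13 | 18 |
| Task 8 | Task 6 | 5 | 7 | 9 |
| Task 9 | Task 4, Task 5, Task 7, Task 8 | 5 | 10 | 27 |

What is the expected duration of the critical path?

53 days

te_Task 1 = (2 + 4·5 + 8)/6 = 30/6 = 5
te_Task 2 = (10 + 4·14 + 30)/6 = 96/6 = 16
te_Task 3 = (7 + 4·12 + 17)/6 = 72/6 = 12
te_Task 4 = (3 + 4·5 + 19)/6 = 42/6 = 7
te_Task 5 = (2 + 4·3 + 4)/6 = 18/6 = 3
te_Task 6 = (5 + 4·9 + 13)/6 = 54/6 = 9
te_Task 7 = (8 + 4·13 + 18)/6 = 78/6 = 13
te_Task 8 = (5 + 4·7 + 9)/6 = 42/6 = 7
te_Task 9 = (5 + 4·10 + 27)/6 = 72/6 = 12

Forward pass:
ES_Task 1 = 0; EF_Task 1 = 5
ES_Task 2 = 0; EF_Task 2 = 16
ES_Task 3 = max(EF_Task 1=5, EF_Task 2=16) = 16; EF_Task 3 = 16+12 = 28
ES_Task 4 = 5; EF_Task 4 = 5+7 = 12
ES_Task 5 = max(EF_Task 2=16, EF_Task 3=28) = 28; EF_Task 5 = 28+3 = 31
ES_Task 6 = 16; EF_Task 6 = 16+9 = 25
ES_Task 7 = 28; EF_Task 7 = 28+13 = 41
ES_Task 8 = 25; EF_Task 8 = 25+7 = 32
ES_Task 9 = max(EF_Task 4=12, EF_Task 5=31, EF_Task 7=41, EF_Task 8=32) = 41; EF_Task 9 = 41+12 = 53
Expected project duration μ = 53 days. Critical path: Task 2 → Task 3 → Task 7 → Task 9.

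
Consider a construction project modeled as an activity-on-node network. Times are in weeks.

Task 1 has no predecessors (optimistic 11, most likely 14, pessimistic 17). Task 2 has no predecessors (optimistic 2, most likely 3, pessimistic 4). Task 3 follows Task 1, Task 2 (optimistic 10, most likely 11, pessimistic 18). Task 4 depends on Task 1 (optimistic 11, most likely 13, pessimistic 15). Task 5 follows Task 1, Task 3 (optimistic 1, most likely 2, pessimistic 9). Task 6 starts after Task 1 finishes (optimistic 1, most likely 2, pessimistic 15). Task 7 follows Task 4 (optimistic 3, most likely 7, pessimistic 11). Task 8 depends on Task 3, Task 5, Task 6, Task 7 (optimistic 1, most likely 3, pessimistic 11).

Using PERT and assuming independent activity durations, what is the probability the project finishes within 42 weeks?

te_Task 1 = (11 + 4·14 + 17)/6 = 84/6 = 14; σ²_Task 1 = ((17−11)/6)² = 1.000
te_Task 2 = (2 + 4·3 + 4)/6 = 18/6 = 3; σ²_Task 2 = ((4−2)/6)² = 0.111
te_Task 3 = (10 + 4·11 + 18)/6 = 72/6 = 12; σ²_Task 3 = ((18−10)/6)² = 1.778
te_Task 4 = (11 + 4·13 + 15)/6 = 78/6 = 13; σ²_Task 4 = ((15−11)/6)² = 0.444
te_Task 5 = (1 + 4·2 + 9)/6 = 18/6 = 3; σ²_Task 5 = ((9−1)/6)² = 1.778
te_Task 6 = (1 + 4·2 + 15)/6 = 24/6 = 4; σ²_Task 6 = ((15−1)/6)² = 5.444
te_Task 7 = (3 + 4·7 + 11)/6 = 42/6 = 7; σ²_Task 7 = ((11−3)/6)² = 1.778
te_Task 8 = (1 + 4·3 + 11)/6 = 24/6 = 4; σ²_Task 8 = ((11−1)/6)² = 2.778

Forward pass:
ES_Task 1 = 0; EF_Task 1 = 14
ES_Task 2 = 0; EF_Task 2 = 3
ES_Task 3 = max(EF_Task 1=14, EF_Task 2=3) = 14; EF_Task 3 = 14+12 = 26
ES_Task 4 = 14; EF_Task 4 = 14+13 = 27
ES_Task 5 = max(EF_Task 1=14, EF_Task 3=26) = 26; EF_Task 5 = 26+3 = 29
ES_Task 6 = 14; EF_Task 6 = 14+4 = 18
ES_Task 7 = 27; EF_Task 7 = 27+7 = 34
ES_Task 8 = max(EF_Task 3=26, EF_Task 5=29, EF_Task 6=18, EF_Task 7=34) = 34; EF_Task 8 = 34+4 = 38
Expected project duration μ = 38 weeks. Critical path: Task 1 → Task 4 → Task 7 → Task 8.

Variance along critical path = 1.000 + 0.444 + 1.778 + 2.778 = 6.000; σ = √6.000 = 2.449 weeks.
Z = (42 − 38) / 2.449 = 1.633
P(T ≤ 42) = Φ(1.633) ≈ 0.949

0.949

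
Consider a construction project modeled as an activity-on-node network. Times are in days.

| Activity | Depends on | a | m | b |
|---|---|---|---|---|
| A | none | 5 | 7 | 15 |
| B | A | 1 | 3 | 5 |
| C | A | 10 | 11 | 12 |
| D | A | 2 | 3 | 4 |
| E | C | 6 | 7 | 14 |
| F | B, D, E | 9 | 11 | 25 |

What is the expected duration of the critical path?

40 days

te_A = (5 + 4·7 + 15)/6 = 48/6 = 8
te_B = (1 + 4·3 + 5)/6 = 18/6 = 3
te_C = (10 + 4·11 + 12)/6 = 66/6 = 11
te_D = (2 + 4·3 + 4)/6 = 18/6 = 3
te_E = (6 + 4·7 + 14)/6 = 48/6 = 8
te_F = (9 + 4·11 + 25)/6 = 78/6 = 13

Forward pass:
ES_A = 0; EF_A = 8
ES_B = 8; EF_B = 8+3 = 11
ES_C = 8; EF_C = 8+11 = 19
ES_D = 8; EF_D = 8+3 = 11
ES_E = 19; EF_E = 19+8 = 27
ES_F = max(EF_B=11, EF_D=11, EF_E=27) = 27; EF_F = 27+13 = 40
Expected project duration μ = 40 days. Critical path: A → C → E → F.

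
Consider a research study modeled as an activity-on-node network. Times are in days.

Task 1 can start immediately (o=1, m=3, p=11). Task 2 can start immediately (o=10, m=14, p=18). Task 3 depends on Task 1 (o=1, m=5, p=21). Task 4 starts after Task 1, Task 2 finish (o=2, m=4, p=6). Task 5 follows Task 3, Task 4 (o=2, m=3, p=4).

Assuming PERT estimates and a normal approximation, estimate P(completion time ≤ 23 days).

te_Task 1 = (1 + 4·3 + 11)/6 = 24/6 = 4; σ²_Task 1 = ((11−1)/6)² = 2.778
te_Task 2 = (10 + 4·14 + 18)/6 = 84/6 = 14; σ²_Task 2 = ((18−10)/6)² = 1.778
te_Task 3 = (1 + 4·5 + 21)/6 = 42/6 = 7; σ²_Task 3 = ((21−1)/6)² = 11.111
te_Task 4 = (2 + 4·4 + 6)/6 = 24/6 = 4; σ²_Task 4 = ((6−2)/6)² = 0.444
te_Task 5 = (2 + 4·3 + 4)/6 = 18/6 = 3; σ²_Task 5 = ((4−2)/6)² = 0.111

Forward pass:
ES_Task 1 = 0; EF_Task 1 = 4
ES_Task 2 = 0; EF_Task 2 = 14
ES_Task 3 = 4; EF_Task 3 = 4+7 = 11
ES_Task 4 = max(EF_Task 1=4, EF_Task 2=14) = 14; EF_Task 4 = 14+4 = 18
ES_Task 5 = max(EF_Task 3=11, EF_Task 4=18) = 18; EF_Task 5 = 18+3 = 21
Expected project duration μ = 21 days. Critical path: Task 2 → Task 4 → Task 5.

Variance along critical path = 1.778 + 0.444 + 0.111 = 2.333; σ = √2.333 = 1.528 days.
Z = (23 − 21) / 1.528 = 1.309
P(T ≤ 23) = Φ(1.309) ≈ 0.905

0.905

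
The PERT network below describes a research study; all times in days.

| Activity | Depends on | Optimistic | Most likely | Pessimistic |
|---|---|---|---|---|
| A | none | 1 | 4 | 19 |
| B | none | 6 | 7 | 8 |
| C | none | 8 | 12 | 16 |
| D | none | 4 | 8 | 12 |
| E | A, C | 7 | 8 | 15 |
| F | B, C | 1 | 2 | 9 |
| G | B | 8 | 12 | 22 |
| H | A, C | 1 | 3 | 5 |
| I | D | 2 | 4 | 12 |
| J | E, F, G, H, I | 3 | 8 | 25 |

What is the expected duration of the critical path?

31 days

te_A = (1 + 4·4 + 19)/6 = 36/6 = 6
te_B = (6 + 4·7 + 8)/6 = 42/6 = 7
te_C = (8 + 4·12 + 16)/6 = 72/6 = 12
te_D = (4 + 4·8 + 12)/6 = 48/6 = 8
te_E = (7 + 4·8 + 15)/6 = 54/6 = 9
te_F = (1 + 4·2 + 9)/6 = 18/6 = 3
te_G = (8 + 4·12 + 22)/6 = 78/6 = 13
te_H = (1 + 4·3 + 5)/6 = 18/6 = 3
te_I = (2 + 4·4 + 12)/6 = 30/6 = 5
te_J = (3 + 4·8 + 25)/6 = 60/6 = 10

Forward pass:
ES_A = 0; EF_A = 6
ES_B = 0; EF_B = 7
ES_C = 0; EF_C = 12
ES_D = 0; EF_D = 8
ES_E = max(EF_A=6, EF_C=12) = 12; EF_E = 12+9 = 21
ES_F = max(EF_B=7, EF_C=12) = 12; EF_F = 12+3 = 15
ES_G = 7; EF_G = 7+13 = 20
ES_H = max(EF_A=6, EF_C=12) = 12; EF_H = 12+3 = 15
ES_I = 8; EF_I = 8+5 = 13
ES_J = max(EF_E=21, EF_F=15, EF_G=20, EF_H=15, EF_I=13) = 21; EF_J = 21+10 = 31
Expected project duration μ = 31 days. Critical path: C → E → J.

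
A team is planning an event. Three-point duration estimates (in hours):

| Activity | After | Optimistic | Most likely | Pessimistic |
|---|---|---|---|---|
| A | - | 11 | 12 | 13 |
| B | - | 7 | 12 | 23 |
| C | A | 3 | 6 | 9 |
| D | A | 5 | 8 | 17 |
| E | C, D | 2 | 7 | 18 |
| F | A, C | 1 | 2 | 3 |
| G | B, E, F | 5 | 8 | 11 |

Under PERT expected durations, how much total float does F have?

9 hours

te_A = (11 + 4·12 + 13)/6 = 72/6 = 12
te_B = (7 + 4·12 + 23)/6 = 78/6 = 13
te_C = (3 + 4·6 + 9)/6 = 36/6 = 6
te_D = (5 + 4·8 + 17)/6 = 54/6 = 9
te_E = (2 + 4·7 + 18)/6 = 48/6 = 8
te_F = (1 + 4·2 + 3)/6 = 12/6 = 2
te_G = (5 + 4·8 + 11)/6 = 48/6 = 8

Forward pass:
ES_A = 0; EF_A = 12
ES_B = 0; EF_B = 13
ES_C = 12; EF_C = 12+6 = 18
ES_D = 12; EF_D = 12+9 = 21
ES_E = max(EF_C=18, EF_D=21) = 21; EF_E = 21+8 = 29
ES_F = max(EF_A=12, EF_C=18) = 18; EF_F = 18+2 = 20
ES_G = max(EF_B=13, EF_E=29, EF_F=20) = 29; EF_G = 29+8 = 37
Expected project duration μ = 37 hours. Critical path: A → D → E → G.

Backward pass:
LF_G = 37; LS_G = 37−8 = 29
LF_F = LS_G = 29; LS_F = 29−2 = 27
LF_E = LS_G = 29; LS_E = 29−8 = 21
LF_D = LS_E = 21; LS_D = 21−9 = 12
LF_C = min(LS_E=21, LS_F=27) = 21; LS_C = 21−6 = 15
LF_B = LS_G = 29; LS_B = 29−13 = 16
LF_A = min(LS_C=15, LS_D=12, LS_F=27) = 12; LS_A = 12−12 = 0
Slack_F = LS_F − ES_F = 27 − 18 = 9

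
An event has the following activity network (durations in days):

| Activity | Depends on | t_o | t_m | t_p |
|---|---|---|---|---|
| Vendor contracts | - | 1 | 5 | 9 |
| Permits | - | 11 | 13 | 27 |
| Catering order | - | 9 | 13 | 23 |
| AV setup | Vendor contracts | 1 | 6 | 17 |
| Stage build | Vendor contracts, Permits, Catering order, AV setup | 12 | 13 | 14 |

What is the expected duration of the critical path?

te_Vendor contracts = (1 + 4·5 + 9)/6 = 30/6 = 5
te_Permits = (11 + 4·13 + 27)/6 = 90/6 = 15
te_Catering order = (9 + 4·13 + 23)/6 = 84/6 = 14
te_AV setup = (1 + 4·6 + 17)/6 = 42/6 = 7
te_Stage build = (12 + 4·13 + 14)/6 = 78/6 = 13

Forward pass:
ES_Vendor contracts = 0; EF_Vendor contracts = 5
ES_Permits = 0; EF_Permits = 15
ES_Catering order = 0; EF_Catering order = 14
ES_AV setup = 5; EF_AV setup = 5+7 = 12
ES_Stage build = max(EF_Vendor contracts=5, EF_Permits=15, EF_Catering order=14, EF_AV setup=12) = 15; EF_Stage build = 15+13 = 28
Expected project duration μ = 28 days. Critical path: Permits → Stage build.

28 days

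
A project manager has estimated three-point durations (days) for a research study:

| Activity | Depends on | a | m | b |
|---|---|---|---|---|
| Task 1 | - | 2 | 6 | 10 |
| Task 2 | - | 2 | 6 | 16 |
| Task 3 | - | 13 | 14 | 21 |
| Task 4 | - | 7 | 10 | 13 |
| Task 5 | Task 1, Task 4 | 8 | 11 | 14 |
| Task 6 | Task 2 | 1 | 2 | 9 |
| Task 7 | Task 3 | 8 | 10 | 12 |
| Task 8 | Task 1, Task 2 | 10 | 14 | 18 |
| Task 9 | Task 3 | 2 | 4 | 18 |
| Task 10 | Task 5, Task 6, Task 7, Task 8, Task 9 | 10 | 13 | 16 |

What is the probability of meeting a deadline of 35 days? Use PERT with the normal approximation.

0.047

te_Task 1 = (2 + 4·6 + 10)/6 = 36/6 = 6; σ²_Task 1 = ((10−2)/6)² = 1.778
te_Task 2 = (2 + 4·6 + 16)/6 = 42/6 = 7; σ²_Task 2 = ((16−2)/6)² = 5.444
te_Task 3 = (13 + 4·14 + 21)/6 = 90/6 = 15; σ²_Task 3 = ((21−13)/6)² = 1.778
te_Task 4 = (7 + 4·10 + 13)/6 = 60/6 = 10; σ²_Task 4 = ((13−7)/6)² = 1.000
te_Task 5 = (8 + 4·11 + 14)/6 = 66/6 = 11; σ²_Task 5 = ((14−8)/6)² = 1.000
te_Task 6 = (1 + 4·2 + 9)/6 = 18/6 = 3; σ²_Task 6 = ((9−1)/6)² = 1.778
te_Task 7 = (8 + 4·10 + 12)/6 = 60/6 = 10; σ²_Task 7 = ((12−8)/6)² = 0.444
te_Task 8 = (10 + 4·14 + 18)/6 = 84/6 = 14; σ²_Task 8 = ((18−10)/6)² = 1.778
te_Task 9 = (2 + 4·4 + 18)/6 = 36/6 = 6; σ²_Task 9 = ((18−2)/6)² = 7.111
te_Task 10 = (10 + 4·13 + 16)/6 = 78/6 = 13; σ²_Task 10 = ((16−10)/6)² = 1.000

Forward pass:
ES_Task 1 = 0; EF_Task 1 = 6
ES_Task 2 = 0; EF_Task 2 = 7
ES_Task 3 = 0; EF_Task 3 = 15
ES_Task 4 = 0; EF_Task 4 = 10
ES_Task 5 = max(EF_Task 1=6, EF_Task 4=10) = 10; EF_Task 5 = 10+11 = 21
ES_Task 6 = 7; EF_Task 6 = 7+3 = 10
ES_Task 7 = 15; EF_Task 7 = 15+10 = 25
ES_Task 8 = max(EF_Task 1=6, EF_Task 2=7) = 7; EF_Task 8 = 7+14 = 21
ES_Task 9 = 15; EF_Task 9 = 15+6 = 21
ES_Task 10 = max(EF_Task 5=21, EF_Task 6=10, EF_Task 7=25, EF_Task 8=21, EF_Task 9=21) = 25; EF_Task 10 = 25+13 = 38
Expected project duration μ = 38 days. Critical path: Task 3 → Task 7 → Task 10.

Variance along critical path = 1.778 + 0.444 + 1.000 = 3.222; σ = √3.222 = 1.795 days.
Z = (35 − 38) / 1.795 = -1.671
P(T ≤ 35) = Φ(-1.671) ≈ 0.047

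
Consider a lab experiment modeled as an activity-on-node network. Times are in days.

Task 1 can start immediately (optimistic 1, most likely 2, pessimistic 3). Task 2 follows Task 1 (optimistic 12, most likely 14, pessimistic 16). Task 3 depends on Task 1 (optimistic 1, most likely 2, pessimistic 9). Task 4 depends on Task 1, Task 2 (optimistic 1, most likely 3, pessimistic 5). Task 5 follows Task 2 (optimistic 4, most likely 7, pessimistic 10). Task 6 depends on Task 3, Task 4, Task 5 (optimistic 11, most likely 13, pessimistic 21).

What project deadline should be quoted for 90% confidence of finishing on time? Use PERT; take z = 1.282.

te_Task 1 = (1 + 4·2 + 3)/6 = 12/6 = 2; σ²_Task 1 = ((3−1)/6)² = 0.111
te_Task 2 = (12 + 4·14 + 16)/6 = 84/6 = 14; σ²_Task 2 = ((16−12)/6)² = 0.444
te_Task 3 = (1 + 4·2 + 9)/6 = 18/6 = 3; σ²_Task 3 = ((9−1)/6)² = 1.778
te_Task 4 = (1 + 4·3 + 5)/6 = 18/6 = 3; σ²_Task 4 = ((5−1)/6)² = 0.444
te_Task 5 = (4 + 4·7 + 10)/6 = 42/6 = 7; σ²_Task 5 = ((10−4)/6)² = 1.000
te_Task 6 = (11 + 4·13 + 21)/6 = 84/6 = 14; σ²_Task 6 = ((21−11)/6)² = 2.778

Forward pass:
ES_Task 1 = 0; EF_Task 1 = 2
ES_Task 2 = 2; EF_Task 2 = 2+14 = 16
ES_Task 3 = 2; EF_Task 3 = 2+3 = 5
ES_Task 4 = max(EF_Task 1=2, EF_Task 2=16) = 16; EF_Task 4 = 16+3 = 19
ES_Task 5 = 16; EF_Task 5 = 16+7 = 23
ES_Task 6 = max(EF_Task 3=5, EF_Task 4=19, EF_Task 5=23) = 23; EF_Task 6 = 23+14 = 37
Expected project duration μ = 37 days. Critical path: Task 1 → Task 2 → Task 5 → Task 6.

Variance along critical path = 0.111 + 0.444 + 1.000 + 2.778 = 4.333; σ = 2.082 days.
D = μ + z·σ = 37 + 1.282·2.082 = 39.7 days

39.7 days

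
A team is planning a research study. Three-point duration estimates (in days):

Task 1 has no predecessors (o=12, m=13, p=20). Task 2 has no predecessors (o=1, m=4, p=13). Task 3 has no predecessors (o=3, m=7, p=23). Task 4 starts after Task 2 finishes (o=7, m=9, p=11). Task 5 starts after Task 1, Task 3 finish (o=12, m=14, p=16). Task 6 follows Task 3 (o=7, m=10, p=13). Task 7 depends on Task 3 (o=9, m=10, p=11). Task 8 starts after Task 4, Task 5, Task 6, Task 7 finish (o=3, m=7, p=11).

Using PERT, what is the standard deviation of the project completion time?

te_Task 1 = (12 + 4·13 + 20)/6 = 84/6 = 14; σ²_Task 1 = ((20−12)/6)² = 1.778
te_Task 2 = (1 + 4·4 + 13)/6 = 30/6 = 5; σ²_Task 2 = ((13−1)/6)² = 4.000
te_Task 3 = (3 + 4·7 + 23)/6 = 54/6 = 9; σ²_Task 3 = ((23−3)/6)² = 11.111
te_Task 4 = (7 + 4·9 + 11)/6 = 54/6 = 9; σ²_Task 4 = ((11−7)/6)² = 0.444
te_Task 5 = (12 + 4·14 + 16)/6 = 84/6 = 14; σ²_Task 5 = ((16−12)/6)² = 0.444
te_Task 6 = (7 + 4·10 + 13)/6 = 60/6 = 10; σ²_Task 6 = ((13−7)/6)² = 1.000
te_Task 7 = (9 + 4·10 + 11)/6 = 60/6 = 10; σ²_Task 7 = ((11−9)/6)² = 0.111
te_Task 8 = (3 + 4·7 + 11)/6 = 42/6 = 7; σ²_Task 8 = ((11−3)/6)² = 1.778

Forward pass:
ES_Task 1 = 0; EF_Task 1 = 14
ES_Task 2 = 0; EF_Task 2 = 5
ES_Task 3 = 0; EF_Task 3 = 9
ES_Task 4 = 5; EF_Task 4 = 5+9 = 14
ES_Task 5 = max(EF_Task 1=14, EF_Task 3=9) = 14; EF_Task 5 = 14+14 = 28
ES_Task 6 = 9; EF_Task 6 = 9+10 = 19
ES_Task 7 = 9; EF_Task 7 = 9+10 = 19
ES_Task 8 = max(EF_Task 4=14, EF_Task 5=28, EF_Task 6=19, EF_Task 7=19) = 28; EF_Task 8 = 28+7 = 35
Expected project duration μ = 35 days. Critical path: Task 1 → Task 5 → Task 8.

Variance along critical path = 1.778 + 0.444 + 1.778 = 4.000
σ = √4.000 = 2.000 days

2.00 days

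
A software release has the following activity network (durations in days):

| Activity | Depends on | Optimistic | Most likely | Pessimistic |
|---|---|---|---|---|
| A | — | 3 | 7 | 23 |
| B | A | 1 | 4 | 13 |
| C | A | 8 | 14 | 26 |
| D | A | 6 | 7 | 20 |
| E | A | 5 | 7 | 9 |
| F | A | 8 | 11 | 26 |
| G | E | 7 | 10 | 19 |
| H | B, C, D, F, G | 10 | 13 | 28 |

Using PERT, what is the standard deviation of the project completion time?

4.96 days

te_A = (3 + 4·7 + 23)/6 = 54/6 = 9; σ²_A = ((23−3)/6)² = 11.111
te_B = (1 + 4·4 + 13)/6 = 30/6 = 5; σ²_B = ((13−1)/6)² = 4.000
te_C = (8 + 4·14 + 26)/6 = 90/6 = 15; σ²_C = ((26−8)/6)² = 9.000
te_D = (6 + 4·7 + 20)/6 = 54/6 = 9; σ²_D = ((20−6)/6)² = 5.444
te_E = (5 + 4·7 + 9)/6 = 42/6 = 7; σ²_E = ((9−5)/6)² = 0.444
te_F = (8 + 4·11 + 26)/6 = 78/6 = 13; σ²_F = ((26−8)/6)² = 9.000
te_G = (7 + 4·10 + 19)/6 = 66/6 = 11; σ²_G = ((19−7)/6)² = 4.000
te_H = (10 + 4·13 + 28)/6 = 90/6 = 15; σ²_H = ((28−10)/6)² = 9.000

Forward pass:
ES_A = 0; EF_A = 9
ES_B = 9; EF_B = 9+5 = 14
ES_C = 9; EF_C = 9+15 = 24
ES_D = 9; EF_D = 9+9 = 18
ES_E = 9; EF_E = 9+7 = 16
ES_F = 9; EF_F = 9+13 = 22
ES_G = 16; EF_G = 16+11 = 27
ES_H = max(EF_B=14, EF_C=24, EF_D=18, EF_F=22, EF_G=27) = 27; EF_H = 27+15 = 42
Expected project duration μ = 42 days. Critical path: A → E → G → H.

Variance along critical path = 11.111 + 0.444 + 4.000 + 9.000 = 24.556
σ = √24.556 = 4.955 days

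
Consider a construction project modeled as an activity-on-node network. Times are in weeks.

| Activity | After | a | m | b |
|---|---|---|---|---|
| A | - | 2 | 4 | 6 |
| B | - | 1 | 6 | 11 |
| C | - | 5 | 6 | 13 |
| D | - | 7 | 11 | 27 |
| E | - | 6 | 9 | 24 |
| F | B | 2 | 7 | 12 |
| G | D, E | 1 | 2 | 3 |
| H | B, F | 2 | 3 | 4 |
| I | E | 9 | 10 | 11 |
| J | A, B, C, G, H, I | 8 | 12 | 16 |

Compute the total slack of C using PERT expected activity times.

te_A = (2 + 4·4 + 6)/6 = 24/6 = 4
te_B = (1 + 4·6 + 11)/6 = 36/6 = 6
te_C = (5 + 4·6 + 13)/6 = 42/6 = 7
te_D = (7 + 4·11 + 27)/6 = 78/6 = 13
te_E = (6 + 4·9 + 24)/6 = 66/6 = 11
te_F = (2 + 4·7 + 12)/6 = 42/6 = 7
te_G = (1 + 4·2 + 3)/6 = 12/6 = 2
te_H = (2 + 4·3 + 4)/6 = 18/6 = 3
te_I = (9 + 4·10 + 11)/6 = 60/6 = 10
te_J = (8 + 4·12 + 16)/6 = 72/6 = 12

Forward pass:
ES_A = 0; EF_A = 4
ES_B = 0; EF_B = 6
ES_C = 0; EF_C = 7
ES_D = 0; EF_D = 13
ES_E = 0; EF_E = 11
ES_F = 6; EF_F = 6+7 = 13
ES_G = max(EF_D=13, EF_E=11) = 13; EF_G = 13+2 = 15
ES_H = max(EF_B=6, EF_F=13) = 13; EF_H = 13+3 = 16
ES_I = 11; EF_I = 11+10 = 21
ES_J = max(EF_A=4, EF_B=6, EF_C=7, EF_G=15, EF_H=16, EF_I=21) = 21; EF_J = 21+12 = 33
Expected project duration μ = 33 weeks. Critical path: E → I → J.

Backward pass:
LF_J = 33; LS_J = 33−12 = 21
LF_I = LS_J = 21; LS_I = 21−10 = 11
LF_H = LS_J = 21; LS_H = 21−3 = 18
LF_G = LS_J = 21; LS_G = 21−2 = 19
LF_F = LS_H = 18; LS_F = 18−7 = 11
LF_E = min(LS_G=19, LS_I=11) = 11; LS_E = 11−11 = 0
LF_D = LS_G = 19; LS_D = 19−13 = 6
LF_C = LS_J = 21; LS_C = 21−7 = 14
LF_B = min(LS_F=11, LS_H=18, LS_J=21) = 11; LS_B = 11−6 = 5
LF_A = LS_J = 21; LS_A = 21−4 = 17
Slack_C = LS_C − ES_C = 14 − 0 = 14

14 weeks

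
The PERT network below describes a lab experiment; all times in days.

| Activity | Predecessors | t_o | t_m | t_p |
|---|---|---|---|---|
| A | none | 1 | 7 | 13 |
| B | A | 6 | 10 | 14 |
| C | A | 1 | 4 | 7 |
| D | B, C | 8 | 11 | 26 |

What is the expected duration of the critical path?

30 days

te_A = (1 + 4·7 + 13)/6 = 42/6 = 7
te_B = (6 + 4·10 + 14)/6 = 60/6 = 10
te_C = (1 + 4·4 + 7)/6 = 24/6 = 4
te_D = (8 + 4·11 + 26)/6 = 78/6 = 13

Forward pass:
ES_A = 0; EF_A = 7
ES_B = 7; EF_B = 7+10 = 17
ES_C = 7; EF_C = 7+4 = 11
ES_D = max(EF_B=17, EF_C=11) = 17; EF_D = 17+13 = 30
Expected project duration μ = 30 days. Critical path: A → B → D.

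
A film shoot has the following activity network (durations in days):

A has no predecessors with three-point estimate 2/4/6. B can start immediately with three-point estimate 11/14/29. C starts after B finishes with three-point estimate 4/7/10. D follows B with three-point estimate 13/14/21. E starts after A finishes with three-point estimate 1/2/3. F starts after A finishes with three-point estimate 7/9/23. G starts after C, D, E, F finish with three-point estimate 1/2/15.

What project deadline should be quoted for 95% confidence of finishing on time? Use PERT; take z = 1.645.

te_A = (2 + 4·4 + 6)/6 = 24/6 = 4; σ²_A = ((6−2)/6)² = 0.444
te_B = (11 + 4·14 + 29)/6 = 96/6 = 16; σ²_B = ((29−11)/6)² = 9.000
te_C = (4 + 4·7 + 10)/6 = 42/6 = 7; σ²_C = ((10−4)/6)² = 1.000
te_D = (13 + 4·14 + 21)/6 = 90/6 = 15; σ²_D = ((21−13)/6)² = 1.778
te_E = (1 + 4·2 + 3)/6 = 12/6 = 2; σ²_E = ((3−1)/6)² = 0.111
te_F = (7 + 4·9 + 23)/6 = 66/6 = 11; σ²_F = ((23−7)/6)² = 7.111
te_G = (1 + 4·2 + 15)/6 = 24/6 = 4; σ²_G = ((15−1)/6)² = 5.444

Forward pass:
ES_A = 0; EF_A = 4
ES_B = 0; EF_B = 16
ES_C = 16; EF_C = 16+7 = 23
ES_D = 16; EF_D = 16+15 = 31
ES_E = 4; EF_E = 4+2 = 6
ES_F = 4; EF_F = 4+11 = 15
ES_G = max(EF_C=23, EF_D=31, EF_E=6, EF_F=15) = 31; EF_G = 31+4 = 35
Expected project duration μ = 35 days. Critical path: B → D → G.

Variance along critical path = 9.000 + 1.778 + 5.444 = 16.222; σ = 4.028 days.
D = μ + z·σ = 35 + 1.645·4.028 = 41.6 days

41.6 days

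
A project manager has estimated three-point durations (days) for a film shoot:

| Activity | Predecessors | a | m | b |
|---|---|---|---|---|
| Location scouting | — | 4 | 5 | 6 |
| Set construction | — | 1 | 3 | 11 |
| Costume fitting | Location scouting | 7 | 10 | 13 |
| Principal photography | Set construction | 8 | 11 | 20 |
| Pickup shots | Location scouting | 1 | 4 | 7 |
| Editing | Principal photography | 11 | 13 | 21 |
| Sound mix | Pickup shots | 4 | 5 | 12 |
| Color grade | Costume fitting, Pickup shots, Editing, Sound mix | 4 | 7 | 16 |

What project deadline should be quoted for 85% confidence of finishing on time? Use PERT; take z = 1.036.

41.8 days

te_Location scouting = (4 + 4·5 + 6)/6 = 30/6 = 5; σ²_Location scouting = ((6−4)/6)² = 0.111
te_Set construction = (1 + 4·3 + 11)/6 = 24/6 = 4; σ²_Set construction = ((11−1)/6)² = 2.778
te_Costume fitting = (7 + 4·10 + 13)/6 = 60/6 = 10; σ²_Costume fitting = ((13−7)/6)² = 1.000
te_Principal photography = (8 + 4·11 + 20)/6 = 72/6 = 12; σ²_Principal photography = ((20−8)/6)² = 4.000
te_Pickup shots = (1 + 4·4 + 7)/6 = 24/6 = 4; σ²_Pickup shots = ((7−1)/6)² = 1.000
te_Editing = (11 + 4·13 + 21)/6 = 84/6 = 14; σ²_Editing = ((21−11)/6)² = 2.778
te_Sound mix = (4 + 4·5 + 12)/6 = 36/6 = 6; σ²_Sound mix = ((12−4)/6)² = 1.778
te_Color grade = (4 + 4·7 + 16)/6 = 48/6 = 8; σ²_Color grade = ((16−4)/6)² = 4.000

Forward pass:
ES_Location scouting = 0; EF_Location scouting = 5
ES_Set construction = 0; EF_Set construction = 4
ES_Costume fitting = 5; EF_Costume fitting = 5+10 = 15
ES_Principal photography = 4; EF_Principal photography = 4+12 = 16
ES_Pickup shots = 5; EF_Pickup shots = 5+4 = 9
ES_Editing = 16; EF_Editing = 16+14 = 30
ES_Sound mix = 9; EF_Sound mix = 9+6 = 15
ES_Color grade = max(EF_Costume fitting=15, EF_Pickup shots=9, EF_Editing=30, EF_Sound mix=15) = 30; EF_Color grade = 30+8 = 38
Expected project duration μ = 38 days. Critical path: Set construction → Principal photography → Editing → Color grade.

Variance along critical path = 2.778 + 4.000 + 2.778 + 4.000 = 13.556; σ = 3.682 days.
D = μ + z·σ = 38 + 1.036·3.682 = 41.8 days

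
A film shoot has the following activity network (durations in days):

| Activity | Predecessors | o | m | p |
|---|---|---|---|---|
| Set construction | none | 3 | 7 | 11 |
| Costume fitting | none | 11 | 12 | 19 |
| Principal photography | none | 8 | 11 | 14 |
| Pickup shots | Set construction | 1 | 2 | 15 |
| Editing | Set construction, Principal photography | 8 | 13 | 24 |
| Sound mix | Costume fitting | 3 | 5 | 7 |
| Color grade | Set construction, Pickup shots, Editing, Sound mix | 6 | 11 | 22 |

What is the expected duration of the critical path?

te_Set construction = (3 + 4·7 + 11)/6 = 42/6 = 7
te_Costume fitting = (11 + 4·12 + 19)/6 = 78/6 = 13
te_Principal photography = (8 + 4·11 + 14)/6 = 66/6 = 11
te_Pickup shots = (1 + 4·2 + 15)/6 = 24/6 = 4
te_Editing = (8 + 4·13 + 24)/6 = 84/6 = 14
te_Sound mix = (3 + 4·5 + 7)/6 = 30/6 = 5
te_Color grade = (6 + 4·11 + 22)/6 = 72/6 = 12

Forward pass:
ES_Set construction = 0; EF_Set construction = 7
ES_Costume fitting = 0; EF_Costume fitting = 13
ES_Principal photography = 0; EF_Principal photography = 11
ES_Pickup shots = 7; EF_Pickup shots = 7+4 = 11
ES_Editing = max(EF_Set construction=7, EF_Principal photography=11) = 11; EF_Editing = 11+14 = 25
ES_Sound mix = 13; EF_Sound mix = 13+5 = 18
ES_Color grade = max(EF_Set construction=7, EF_Pickup shots=11, EF_Editing=25, EF_Sound mix=18) = 25; EF_Color grade = 25+12 = 37
Expected project duration μ = 37 days. Critical path: Principal photography → Editing → Color grade.

37 days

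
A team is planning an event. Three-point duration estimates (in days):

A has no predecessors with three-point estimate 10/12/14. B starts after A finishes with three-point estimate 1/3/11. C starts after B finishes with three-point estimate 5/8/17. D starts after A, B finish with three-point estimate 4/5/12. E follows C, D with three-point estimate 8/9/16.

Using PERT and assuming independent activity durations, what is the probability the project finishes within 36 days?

0.631

te_A = (10 + 4·12 + 14)/6 = 72/6 = 12; σ²_A = ((14−10)/6)² = 0.444
te_B = (1 + 4·3 + 11)/6 = 24/6 = 4; σ²_B = ((11−1)/6)² = 2.778
te_C = (5 + 4·8 + 17)/6 = 54/6 = 9; σ²_C = ((17−5)/6)² = 4.000
te_D = (4 + 4·5 + 12)/6 = 36/6 = 6; σ²_D = ((12−4)/6)² = 1.778
te_E = (8 + 4·9 + 16)/6 = 60/6 = 10; σ²_E = ((16−8)/6)² = 1.778

Forward pass:
ES_A = 0; EF_A = 12
ES_B = 12; EF_B = 12+4 = 16
ES_C = 16; EF_C = 16+9 = 25
ES_D = max(EF_A=12, EF_B=16) = 16; EF_D = 16+6 = 22
ES_E = max(EF_C=25, EF_D=22) = 25; EF_E = 25+10 = 35
Expected project duration μ = 35 days. Critical path: A → B → C → E.

Variance along critical path = 0.444 + 2.778 + 4.000 + 1.778 = 9.000; σ = √9.000 = 3.000 days.
Z = (36 − 35) / 3.000 = 0.333
P(T ≤ 36) = Φ(0.333) ≈ 0.631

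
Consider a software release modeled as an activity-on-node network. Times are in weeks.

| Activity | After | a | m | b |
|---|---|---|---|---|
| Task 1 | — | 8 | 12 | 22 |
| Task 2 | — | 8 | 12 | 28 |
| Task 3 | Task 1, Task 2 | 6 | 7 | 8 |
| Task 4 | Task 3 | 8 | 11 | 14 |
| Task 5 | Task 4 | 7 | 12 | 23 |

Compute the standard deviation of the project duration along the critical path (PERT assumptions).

te_Task 1 = (8 + 4·12 + 22)/6 = 78/6 = 13; σ²_Task 1 = ((22−8)/6)² = 5.444
te_Task 2 = (8 + 4·12 + 28)/6 = 84/6 = 14; σ²_Task 2 = ((28−8)/6)² = 11.111
te_Task 3 = (6 + 4·7 + 8)/6 = 42/6 = 7; σ²_Task 3 = ((8−6)/6)² = 0.111
te_Task 4 = (8 + 4·11 + 14)/6 = 66/6 = 11; σ²_Task 4 = ((14−8)/6)² = 1.000
te_Task 5 = (7 + 4·12 + 23)/6 = 78/6 = 13; σ²_Task 5 = ((23−7)/6)² = 7.111

Forward pass:
ES_Task 1 = 0; EF_Task 1 = 13
ES_Task 2 = 0; EF_Task 2 = 14
ES_Task 3 = max(EF_Task 1=13, EF_Task 2=14) = 14; EF_Task 3 = 14+7 = 21
ES_Task 4 = 21; EF_Task 4 = 21+11 = 32
ES_Task 5 = 32; EF_Task 5 = 32+13 = 45
Expected project duration μ = 45 weeks. Critical path: Task 2 → Task 3 → Task 4 → Task 5.

Variance along critical path = 11.111 + 0.111 + 1.000 + 7.111 = 19.333
σ = √19.333 = 4.397 weeks

4.40 weeks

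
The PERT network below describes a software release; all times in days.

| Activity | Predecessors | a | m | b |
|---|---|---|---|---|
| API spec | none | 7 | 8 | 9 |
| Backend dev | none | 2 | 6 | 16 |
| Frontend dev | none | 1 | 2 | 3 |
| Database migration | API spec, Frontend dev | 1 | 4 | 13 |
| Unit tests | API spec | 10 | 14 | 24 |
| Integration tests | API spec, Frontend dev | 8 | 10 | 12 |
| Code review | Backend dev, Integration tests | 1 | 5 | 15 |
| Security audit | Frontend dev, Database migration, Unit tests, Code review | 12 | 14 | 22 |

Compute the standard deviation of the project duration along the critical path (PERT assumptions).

2.96 days

te_API spec = (7 + 4·8 + 9)/6 = 48/6 = 8; σ²_API spec = ((9−7)/6)² = 0.111
te_Backend dev = (2 + 4·6 + 16)/6 = 42/6 = 7; σ²_Backend dev = ((16−2)/6)² = 5.444
te_Frontend dev = (1 + 4·2 + 3)/6 = 12/6 = 2; σ²_Frontend dev = ((3−1)/6)² = 0.111
te_Database migration = (1 + 4·4 + 13)/6 = 30/6 = 5; σ²_Database migration = ((13−1)/6)² = 4.000
te_Unit tests = (10 + 4·14 + 24)/6 = 90/6 = 15; σ²_Unit tests = ((24−10)/6)² = 5.444
te_Integration tests = (8 + 4·10 + 12)/6 = 60/6 = 10; σ²_Integration tests = ((12−8)/6)² = 0.444
te_Code review = (1 + 4·5 + 15)/6 = 36/6 = 6; σ²_Code review = ((15−1)/6)² = 5.444
te_Security audit = (12 + 4·14 + 22)/6 = 90/6 = 15; σ²_Security audit = ((22−12)/6)² = 2.778

Forward pass:
ES_API spec = 0; EF_API spec = 8
ES_Backend dev = 0; EF_Backend dev = 7
ES_Frontend dev = 0; EF_Frontend dev = 2
ES_Database migration = max(EF_API spec=8, EF_Frontend dev=2) = 8; EF_Database migration = 8+5 = 13
ES_Unit tests = 8; EF_Unit tests = 8+15 = 23
ES_Integration tests = max(EF_API spec=8, EF_Frontend dev=2) = 8; EF_Integration tests = 8+10 = 18
ES_Code review = max(EF_Backend dev=7, EF_Integration tests=18) = 18; EF_Code review = 18+6 = 24
ES_Security audit = max(EF_Frontend dev=2, EF_Database migration=13, EF_Unit tests=23, EF_Code review=24) = 24; EF_Security audit = 24+15 = 39
Expected project duration μ = 39 days. Critical path: API spec → Integration tests → Code review → Security audit.

Variance along critical path = 0.111 + 0.444 + 5.444 + 2.778 = 8.778
σ = √8.778 = 2.963 days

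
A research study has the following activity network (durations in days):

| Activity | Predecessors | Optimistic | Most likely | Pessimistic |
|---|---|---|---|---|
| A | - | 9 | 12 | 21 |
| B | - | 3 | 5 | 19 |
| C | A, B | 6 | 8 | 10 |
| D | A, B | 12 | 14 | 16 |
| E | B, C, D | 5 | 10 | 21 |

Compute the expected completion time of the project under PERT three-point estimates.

38 days

te_A = (9 + 4·12 + 21)/6 = 78/6 = 13
te_B = (3 + 4·5 + 19)/6 = 42/6 = 7
te_C = (6 + 4·8 + 10)/6 = 48/6 = 8
te_D = (12 + 4·14 + 16)/6 = 84/6 = 14
te_E = (5 + 4·10 + 21)/6 = 66/6 = 11

Forward pass:
ES_A = 0; EF_A = 13
ES_B = 0; EF_B = 7
ES_C = max(EF_A=13, EF_B=7) = 13; EF_C = 13+8 = 21
ES_D = max(EF_A=13, EF_B=7) = 13; EF_D = 13+14 = 27
ES_E = max(EF_B=7, EF_C=21, EF_D=27) = 27; EF_E = 27+11 = 38
Expected project duration μ = 38 days. Critical path: A → D → E.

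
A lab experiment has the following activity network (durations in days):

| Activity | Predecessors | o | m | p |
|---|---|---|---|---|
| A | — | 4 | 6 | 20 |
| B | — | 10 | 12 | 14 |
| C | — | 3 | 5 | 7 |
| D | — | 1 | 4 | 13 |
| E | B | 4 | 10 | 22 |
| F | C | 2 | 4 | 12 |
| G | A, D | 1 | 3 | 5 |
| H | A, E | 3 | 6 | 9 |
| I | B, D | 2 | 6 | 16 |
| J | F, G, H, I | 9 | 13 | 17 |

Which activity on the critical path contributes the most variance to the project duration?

te_A = (4 + 4·6 + 20)/6 = 48/6 = 8; σ²_A = ((20−4)/6)² = 7.111
te_B = (10 + 4·12 + 14)/6 = 72/6 = 12; σ²_B = ((14−10)/6)² = 0.444
te_C = (3 + 4·5 + 7)/6 = 30/6 = 5; σ²_C = ((7−3)/6)² = 0.444
te_D = (1 + 4·4 + 13)/6 = 30/6 = 5; σ²_D = ((13−1)/6)² = 4.000
te_E = (4 + 4·10 + 22)/6 = 66/6 = 11; σ²_E = ((22−4)/6)² = 9.000
te_F = (2 + 4·4 + 12)/6 = 30/6 = 5; σ²_F = ((12−2)/6)² = 2.778
te_G = (1 + 4·3 + 5)/6 = 18/6 = 3; σ²_G = ((5−1)/6)² = 0.444
te_H = (3 + 4·6 + 9)/6 = 36/6 = 6; σ²_H = ((9−3)/6)² = 1.000
te_I = (2 + 4·6 + 16)/6 = 42/6 = 7; σ²_I = ((16−2)/6)² = 5.444
te_J = (9 + 4·13 + 17)/6 = 78/6 = 13; σ²_J = ((17−9)/6)² = 1.778

Forward pass:
ES_A = 0; EF_A = 8
ES_B = 0; EF_B = 12
ES_C = 0; EF_C = 5
ES_D = 0; EF_D = 5
ES_E = 12; EF_E = 12+11 = 23
ES_F = 5; EF_F = 5+5 = 10
ES_G = max(EF_A=8, EF_D=5) = 8; EF_G = 8+3 = 11
ES_H = max(EF_A=8, EF_E=23) = 23; EF_H = 23+6 = 29
ES_I = max(EF_B=12, EF_D=5) = 12; EF_I = 12+7 = 19
ES_J = max(EF_F=10, EF_G=11, EF_H=29, EF_I=19) = 29; EF_J = 29+13 = 42
Expected project duration μ = 42 days. Critical path: B → E → H → J.

Variances on critical path: σ²_B=0.444, σ²_E=9.000, σ²_H=1.000, σ²_J=1.778.
Largest is σ²_E = 9.000.

E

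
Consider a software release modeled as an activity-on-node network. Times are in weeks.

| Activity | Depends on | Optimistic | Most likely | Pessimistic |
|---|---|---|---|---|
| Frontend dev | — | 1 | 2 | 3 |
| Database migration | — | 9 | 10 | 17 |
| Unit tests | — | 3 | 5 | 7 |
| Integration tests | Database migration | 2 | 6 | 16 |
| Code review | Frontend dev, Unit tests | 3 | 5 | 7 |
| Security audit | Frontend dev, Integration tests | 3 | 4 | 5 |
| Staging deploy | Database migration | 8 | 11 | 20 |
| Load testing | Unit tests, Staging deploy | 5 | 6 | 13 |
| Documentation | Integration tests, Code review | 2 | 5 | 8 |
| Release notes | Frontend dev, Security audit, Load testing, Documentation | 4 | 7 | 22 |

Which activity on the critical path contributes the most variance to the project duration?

Release notes

te_Frontend dev = (1 + 4·2 + 3)/6 = 12/6 = 2; σ²_Frontend dev = ((3−1)/6)² = 0.111
te_Database migration = (9 + 4·10 + 17)/6 = 66/6 = 11; σ²_Database migration = ((17−9)/6)² = 1.778
te_Unit tests = (3 + 4·5 + 7)/6 = 30/6 = 5; σ²_Unit tests = ((7−3)/6)² = 0.444
te_Integration tests = (2 + 4·6 + 16)/6 = 42/6 = 7; σ²_Integration tests = ((16−2)/6)² = 5.444
te_Code review = (3 + 4·5 + 7)/6 = 30/6 = 5; σ²_Code review = ((7−3)/6)² = 0.444
te_Security audit = (3 + 4·4 + 5)/6 = 24/6 = 4; σ²_Security audit = ((5−3)/6)² = 0.111
te_Staging deploy = (8 + 4·11 + 20)/6 = 72/6 = 12; σ²_Staging deploy = ((20−8)/6)² = 4.000
te_Load testing = (5 + 4·6 + 13)/6 = 42/6 = 7; σ²_Load testing = ((13−5)/6)² = 1.778
te_Documentation = (2 + 4·5 + 8)/6 = 30/6 = 5; σ²_Documentation = ((8−2)/6)² = 1.000
te_Release notes = (4 + 4·7 + 22)/6 = 54/6 = 9; σ²_Release notes = ((22−4)/6)² = 9.000

Forward pass:
ES_Frontend dev = 0; EF_Frontend dev = 2
ES_Database migration = 0; EF_Database migration = 11
ES_Unit tests = 0; EF_Unit tests = 5
ES_Integration tests = 11; EF_Integration tests = 11+7 = 18
ES_Code review = max(EF_Frontend dev=2, EF_Unit tests=5) = 5; EF_Code review = 5+5 = 10
ES_Security audit = max(EF_Frontend dev=2, EF_Integration tests=18) = 18; EF_Security audit = 18+4 = 22
ES_Staging deploy = 11; EF_Staging deploy = 11+12 = 23
ES_Load testing = max(EF_Unit tests=5, EF_Staging deploy=23) = 23; EF_Load testing = 23+7 = 30
ES_Documentation = max(EF_Integration tests=18, EF_Code review=10) = 18; EF_Documentation = 18+5 = 23
ES_Release notes = max(EF_Frontend dev=2, EF_Security audit=22, EF_Load testing=30, EF_Documentation=23) = 30; EF_Release notes = 30+9 = 39
Expected project duration μ = 39 weeks. Critical path: Database migration → Staging deploy → Load testing → Release notes.

Variances on critical path: σ²_Database migration=1.778, σ²_Staging deploy=4.000, σ²_Load testing=1.778, σ²_Release notes=9.000.
Largest is σ²_Release notes = 9.000.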